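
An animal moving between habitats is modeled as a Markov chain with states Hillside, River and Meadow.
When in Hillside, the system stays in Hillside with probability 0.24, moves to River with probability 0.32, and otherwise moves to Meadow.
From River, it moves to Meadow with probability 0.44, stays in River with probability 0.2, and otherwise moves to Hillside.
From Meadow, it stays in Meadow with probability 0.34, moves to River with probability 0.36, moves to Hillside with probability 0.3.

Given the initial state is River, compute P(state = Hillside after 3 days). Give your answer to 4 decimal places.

Propagate the distribution vector 3 days from River.
After 0 days: (0.0000, 1.0000, 0.0000)
After 1 day: (0.3600, 0.2000, 0.4400)
After 2 days: (0.2904, 0.3136, 0.3960)
After 3 days: (0.3014, 0.2982, 0.4004)
P(in Hillside after 3 days) = 0.3014

0.3014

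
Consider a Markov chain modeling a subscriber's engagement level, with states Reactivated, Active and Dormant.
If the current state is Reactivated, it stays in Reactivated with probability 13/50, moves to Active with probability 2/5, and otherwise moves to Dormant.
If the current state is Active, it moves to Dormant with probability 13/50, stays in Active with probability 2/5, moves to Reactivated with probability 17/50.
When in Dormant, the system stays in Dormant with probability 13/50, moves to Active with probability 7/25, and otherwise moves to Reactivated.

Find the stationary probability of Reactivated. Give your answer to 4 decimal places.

0.3468

Let the stationary distribution be π with π = πP and π_1 + π_2 + π_3 = 1.
π_1 = 0.26·π_1 + 0.34·π_2 + 0.46·π_3
π_2 = 0.4·π_1 + 0.4·π_2 + 0.28·π_3
Solving with the normalization constraint gives π = (0.3468, 0.3655, 0.2877).
So the stationary probability of Reactivated is 0.3468.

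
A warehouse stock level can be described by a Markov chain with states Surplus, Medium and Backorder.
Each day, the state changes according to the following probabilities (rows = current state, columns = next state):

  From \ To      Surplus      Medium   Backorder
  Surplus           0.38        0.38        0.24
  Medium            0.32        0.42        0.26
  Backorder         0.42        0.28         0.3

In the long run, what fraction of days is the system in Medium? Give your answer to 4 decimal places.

Let the stationary distribution be π with π = πP and π_1 + π_2 + π_3 = 1.
π_1 = 0.38·π_1 + 0.32·π_2 + 0.42·π_3
π_2 = 0.38·π_1 + 0.42·π_2 + 0.28·π_3
Solving with the normalization constraint gives π = (0.3684, 0.3684, 0.2632).
So the stationary probability of Medium is 0.3684.

0.3684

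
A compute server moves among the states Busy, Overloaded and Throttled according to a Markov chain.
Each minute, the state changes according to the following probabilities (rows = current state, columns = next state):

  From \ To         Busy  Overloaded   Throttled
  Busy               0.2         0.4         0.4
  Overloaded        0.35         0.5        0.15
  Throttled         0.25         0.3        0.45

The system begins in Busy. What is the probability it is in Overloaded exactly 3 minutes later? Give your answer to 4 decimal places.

0.4080

Propagate the distribution vector 3 minutes from Busy.
After 0 minutes: (1.0000, 0.0000, 0.0000)
After 1 minute: (0.2000, 0.4000, 0.4000)
After 2 minutes: (0.2800, 0.4000, 0.3200)
After 3 minutes: (0.2760, 0.4080, 0.3160)
P(in Overloaded after 3 minutes) = 0.4080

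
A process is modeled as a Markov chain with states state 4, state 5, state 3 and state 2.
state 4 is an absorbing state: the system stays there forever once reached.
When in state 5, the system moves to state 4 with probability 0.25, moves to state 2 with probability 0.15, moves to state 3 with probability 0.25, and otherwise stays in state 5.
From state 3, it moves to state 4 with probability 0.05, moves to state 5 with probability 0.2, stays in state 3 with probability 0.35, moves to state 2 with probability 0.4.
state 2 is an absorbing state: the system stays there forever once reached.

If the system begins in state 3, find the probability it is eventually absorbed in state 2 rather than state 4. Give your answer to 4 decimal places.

0.7785

Let h(s) be the probability of absorption at state 2 starting from transient state s. Then h(state 2) = 1 and h(state 4) = 0. By first-step analysis:
h(state 5) = 0.25·0 + 0.35·h(state 5) + 0.25·h(state 3) + 0.15·1
h(state 3) = 0.05·0 + 0.2·h(state 5) + 0.35·h(state 3) + 0.4·1
Solving: h(state 5) = 0.5302, h(state 3) = 0.7785.
Starting from state 3, the probability is 0.7785.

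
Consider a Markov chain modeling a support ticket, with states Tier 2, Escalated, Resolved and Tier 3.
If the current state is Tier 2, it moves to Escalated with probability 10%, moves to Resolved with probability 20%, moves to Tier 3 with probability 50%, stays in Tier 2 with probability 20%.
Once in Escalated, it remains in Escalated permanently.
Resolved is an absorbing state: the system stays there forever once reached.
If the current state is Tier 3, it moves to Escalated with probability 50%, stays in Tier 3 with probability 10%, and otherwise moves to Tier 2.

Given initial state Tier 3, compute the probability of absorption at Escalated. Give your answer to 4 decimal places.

Let h(s) be the probability of absorption at Escalated starting from transient state s. Then h(Escalated) = 1 and h(Resolved) = 0. By first-step analysis:
h(Tier 2) = 0.2·h(Tier 2) + 0.1·1 + 0.2·0 + 0.5·h(Tier 3)
h(Tier 3) = 0.4·h(Tier 2) + 0.5·1 + 0.1·h(Tier 3)
Solving: h(Tier 2) = 0.6538, h(Tier 3) = 0.8462.
Starting from Tier 3, the probability is 0.8462.

0.8462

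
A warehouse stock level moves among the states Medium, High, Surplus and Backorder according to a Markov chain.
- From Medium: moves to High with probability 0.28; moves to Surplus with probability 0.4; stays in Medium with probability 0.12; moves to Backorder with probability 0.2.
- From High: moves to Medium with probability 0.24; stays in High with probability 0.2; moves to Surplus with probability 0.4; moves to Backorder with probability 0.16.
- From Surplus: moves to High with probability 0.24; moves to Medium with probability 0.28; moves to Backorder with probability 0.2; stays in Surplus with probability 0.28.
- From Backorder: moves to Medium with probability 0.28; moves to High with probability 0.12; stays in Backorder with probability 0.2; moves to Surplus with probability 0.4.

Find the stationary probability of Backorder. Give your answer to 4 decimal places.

0.1913

Let the stationary distribution be π with π = πP and π_1 + π_2 + π_3 + π_4 = 1.
π_1 = 0.12·π_1 + 0.24·π_2 + 0.28·π_3 + 0.28·π_4
π_2 = 0.28·π_1 + 0.2·π_2 + 0.24·π_3 + 0.12·π_4
π_3 = 0.4·π_1 + 0.4·π_2 + 0.28·π_3 + 0.4·π_4
Solving with the normalization constraint gives π = (0.2339, 0.2177, 0.3571, 0.1913).
So the stationary probability of Backorder is 0.1913.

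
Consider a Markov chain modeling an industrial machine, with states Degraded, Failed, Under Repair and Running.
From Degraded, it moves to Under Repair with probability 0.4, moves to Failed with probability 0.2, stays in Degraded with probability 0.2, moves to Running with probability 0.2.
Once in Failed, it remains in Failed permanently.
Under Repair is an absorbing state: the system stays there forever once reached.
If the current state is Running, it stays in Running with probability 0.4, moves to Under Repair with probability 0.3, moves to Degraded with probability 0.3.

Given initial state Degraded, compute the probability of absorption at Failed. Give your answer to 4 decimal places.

Let h(s) be the probability of absorption at Failed starting from transient state s. Then h(Failed) = 1 and h(Under Repair) = 0. By first-step analysis:
h(Degraded) = 0.2·h(Degraded) + 0.2·1 + 0.4·0 + 0.2·h(Running)
h(Running) = 0.3·h(Degraded) + 0.3·0 + 0.4·h(Running)
Solving: h(Degraded) = 0.2857, h(Running) = 0.1429.
Starting from Degraded, the probability is 0.2857.

0.2857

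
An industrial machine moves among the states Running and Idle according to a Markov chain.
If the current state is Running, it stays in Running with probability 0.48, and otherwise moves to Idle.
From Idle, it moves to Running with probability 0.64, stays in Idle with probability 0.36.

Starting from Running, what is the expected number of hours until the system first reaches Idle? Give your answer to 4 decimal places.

1.9231

Let t(s) be the expected number of hours to first reach Idle from state s, with t(Idle) = 0. Conditioning on the first hour:
t(Running) = 1 + 0.48·t(Running)
Solving: t(Running) = 1.9231.
Expected hours from Running to Idle: 1.9231.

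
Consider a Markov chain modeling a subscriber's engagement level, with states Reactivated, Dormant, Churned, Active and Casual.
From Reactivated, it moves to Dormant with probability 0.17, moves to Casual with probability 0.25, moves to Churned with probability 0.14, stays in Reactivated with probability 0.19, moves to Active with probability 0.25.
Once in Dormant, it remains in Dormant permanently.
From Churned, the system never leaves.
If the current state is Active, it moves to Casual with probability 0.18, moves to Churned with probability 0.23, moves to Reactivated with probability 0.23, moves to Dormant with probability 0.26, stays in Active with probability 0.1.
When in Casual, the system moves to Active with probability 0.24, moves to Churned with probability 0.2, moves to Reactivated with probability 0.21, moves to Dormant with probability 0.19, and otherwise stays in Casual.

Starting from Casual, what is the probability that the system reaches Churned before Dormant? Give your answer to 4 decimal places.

Let h(s) be the probability of absorption at Churned starting from transient state s. Then h(Churned) = 1 and h(Dormant) = 0. By first-step analysis:
h(Reactivated) = 0.19·h(Reactivated) + 0.17·0 + 0.14·1 + 0.25·h(Active) + 0.25·h(Casual)
h(Active) = 0.23·h(Reactivated) + 0.26·0 + 0.23·1 + 0.1·h(Active) + 0.18·h(Casual)
h(Casual) = 0.21·h(Reactivated) + 0.19·0 + 0.2·1 + 0.24·h(Active) + 0.16·h(Casual)
Solving: h(Reactivated) = 0.4708, h(Active) = 0.4741, h(Casual) = 0.4913.
Starting from Casual, the probability is 0.4913.

0.4913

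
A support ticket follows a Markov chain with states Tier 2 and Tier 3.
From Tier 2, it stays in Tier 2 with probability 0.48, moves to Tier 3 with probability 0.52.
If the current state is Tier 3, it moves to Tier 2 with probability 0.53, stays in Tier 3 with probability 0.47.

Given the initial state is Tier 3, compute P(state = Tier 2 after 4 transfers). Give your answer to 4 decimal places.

0.5048

Propagate the distribution vector 4 transfers from Tier 3.
After 0 transfers: (0.0000, 1.0000)
After 1 transfer: (0.5300, 0.4700)
After 2 transfers: (0.5035, 0.4965)
After 3 transfers: (0.5048, 0.4952)
After 4 transfers: (0.5048, 0.4952)
P(in Tier 2 after 4 transfers) = 0.5048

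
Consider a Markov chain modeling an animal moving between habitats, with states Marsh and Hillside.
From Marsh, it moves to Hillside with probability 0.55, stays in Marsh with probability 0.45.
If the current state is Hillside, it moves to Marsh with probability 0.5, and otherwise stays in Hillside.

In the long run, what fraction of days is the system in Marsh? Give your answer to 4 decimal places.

0.4762

Let the stationary distribution be π with π = πP and π_1 + π_2 = 1.
π_1 = 0.45·π_1 + 0.5·π_2
Solving with the normalization constraint gives π = (0.4762, 0.5238).
So the stationary probability of Marsh is 0.4762.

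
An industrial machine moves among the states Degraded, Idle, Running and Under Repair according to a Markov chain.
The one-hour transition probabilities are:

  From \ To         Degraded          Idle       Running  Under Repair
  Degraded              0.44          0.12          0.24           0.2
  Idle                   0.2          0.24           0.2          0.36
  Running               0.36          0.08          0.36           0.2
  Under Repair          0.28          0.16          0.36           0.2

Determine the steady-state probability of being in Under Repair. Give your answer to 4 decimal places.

Let the stationary distribution be π with π = πP and π_1 + π_2 + π_3 + π_4 = 1.
π_1 = 0.44·π_1 + 0.2·π_2 + 0.36·π_3 + 0.28·π_4
π_2 = 0.12·π_1 + 0.24·π_2 + 0.08·π_3 + 0.16·π_4
π_3 = 0.24·π_1 + 0.2·π_2 + 0.36·π_3 + 0.36·π_4
Solving with the normalization constraint gives π = (0.3489, 0.1329, 0.2969, 0.2213).
So the stationary probability of Under Repair is 0.2213.

0.2213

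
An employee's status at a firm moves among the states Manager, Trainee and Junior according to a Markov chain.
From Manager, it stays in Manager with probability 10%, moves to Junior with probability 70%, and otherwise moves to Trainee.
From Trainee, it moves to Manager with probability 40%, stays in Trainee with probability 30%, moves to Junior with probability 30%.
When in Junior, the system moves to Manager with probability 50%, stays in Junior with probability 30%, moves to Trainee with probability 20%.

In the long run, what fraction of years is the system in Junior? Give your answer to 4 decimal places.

Let the stationary distribution be π with π = πP and π_1 + π_2 + π_3 = 1.
π_1 = 0.1·π_1 + 0.4·π_2 + 0.5·π_3
π_2 = 0.2·π_1 + 0.3·π_2 + 0.2·π_3
Solving with the normalization constraint gives π = (0.3413, 0.2222, 0.4365).
So the stationary probability of Junior is 0.4365.

0.4365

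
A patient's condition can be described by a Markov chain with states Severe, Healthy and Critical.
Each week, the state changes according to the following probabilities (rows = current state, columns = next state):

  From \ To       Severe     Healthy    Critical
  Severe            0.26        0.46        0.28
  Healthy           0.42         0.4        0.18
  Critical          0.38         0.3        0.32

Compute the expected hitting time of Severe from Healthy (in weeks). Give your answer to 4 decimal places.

Let t(s) be the expected number of weeks to first reach Severe from state s, with t(Severe) = 0. Conditioning on the first week:
t(Healthy) = 1 + 0.4·t(Healthy) + 0.18·t(Critical)
t(Critical) = 1 + 0.3·t(Healthy) + 0.32·t(Critical)
Solving: t(Healthy) = 2.4294, t(Critical) = 2.5424.
Expected weeks from Healthy to Severe: 2.4294.

2.4294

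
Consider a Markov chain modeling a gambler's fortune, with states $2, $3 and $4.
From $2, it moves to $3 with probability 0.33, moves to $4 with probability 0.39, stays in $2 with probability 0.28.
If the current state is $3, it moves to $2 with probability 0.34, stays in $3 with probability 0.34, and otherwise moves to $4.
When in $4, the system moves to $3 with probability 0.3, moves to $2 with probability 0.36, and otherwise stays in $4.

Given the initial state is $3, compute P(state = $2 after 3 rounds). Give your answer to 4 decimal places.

Propagate the distribution vector 3 rounds from $3.
After 0 rounds: (0.0000, 1.0000, 0.0000)
After 1 round: (0.3400, 0.3400, 0.3200)
After 2 rounds: (0.3260, 0.3238, 0.3502)
After 3 rounds: (0.3274, 0.3227, 0.3498)
P(in $2 after 3 rounds) = 0.3274

0.3274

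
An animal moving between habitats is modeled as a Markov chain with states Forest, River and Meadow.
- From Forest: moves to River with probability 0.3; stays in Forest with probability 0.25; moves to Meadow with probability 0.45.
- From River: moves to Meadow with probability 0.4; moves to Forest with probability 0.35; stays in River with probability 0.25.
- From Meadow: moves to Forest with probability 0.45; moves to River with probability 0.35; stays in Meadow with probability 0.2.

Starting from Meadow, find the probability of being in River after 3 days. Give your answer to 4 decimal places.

0.3045

Propagate the distribution vector 3 days from Meadow.
After 0 days: (0.0000, 0.0000, 1.0000)
After 1 day: (0.4500, 0.3500, 0.2000)
After 2 days: (0.3250, 0.2925, 0.3825)
After 3 days: (0.3558, 0.3045, 0.3398)
P(in River after 3 days) = 0.3045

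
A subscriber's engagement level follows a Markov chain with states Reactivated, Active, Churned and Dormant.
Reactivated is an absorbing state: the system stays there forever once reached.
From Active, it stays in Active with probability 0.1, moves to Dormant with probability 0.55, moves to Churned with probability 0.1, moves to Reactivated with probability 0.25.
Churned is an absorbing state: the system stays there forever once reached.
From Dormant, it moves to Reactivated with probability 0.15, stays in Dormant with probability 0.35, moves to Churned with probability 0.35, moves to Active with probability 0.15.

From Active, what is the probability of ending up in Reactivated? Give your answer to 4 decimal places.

Let h(s) be the probability of absorption at Reactivated starting from transient state s. Then h(Reactivated) = 1 and h(Churned) = 0. By first-step analysis:
h(Active) = 0.25·1 + 0.1·h(Active) + 0.1·0 + 0.55·h(Dormant)
h(Dormant) = 0.15·1 + 0.15·h(Active) + 0.35·0 + 0.35·h(Dormant)
Solving: h(Active) = 0.4876, h(Dormant) = 0.3433.
Starting from Active, the probability is 0.4876.

0.4876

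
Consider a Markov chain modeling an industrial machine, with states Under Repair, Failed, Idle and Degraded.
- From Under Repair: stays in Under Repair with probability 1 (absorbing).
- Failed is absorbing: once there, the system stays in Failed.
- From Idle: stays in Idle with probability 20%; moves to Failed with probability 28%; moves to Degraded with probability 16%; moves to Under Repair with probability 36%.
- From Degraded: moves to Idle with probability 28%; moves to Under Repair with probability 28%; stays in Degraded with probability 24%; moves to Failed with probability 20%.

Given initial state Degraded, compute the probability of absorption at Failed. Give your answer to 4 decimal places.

0.4233

Let h(s) be the probability of absorption at Failed starting from transient state s. Then h(Failed) = 1 and h(Under Repair) = 0. By first-step analysis:
h(Idle) = 0.36·0 + 0.28·1 + 0.2·h(Idle) + 0.16·h(Degraded)
h(Degraded) = 0.28·0 + 0.2·1 + 0.28·h(Idle) + 0.24·h(Degraded)
Solving: h(Idle) = 0.4347, h(Degraded) = 0.4233.
Starting from Degraded, the probability is 0.4233.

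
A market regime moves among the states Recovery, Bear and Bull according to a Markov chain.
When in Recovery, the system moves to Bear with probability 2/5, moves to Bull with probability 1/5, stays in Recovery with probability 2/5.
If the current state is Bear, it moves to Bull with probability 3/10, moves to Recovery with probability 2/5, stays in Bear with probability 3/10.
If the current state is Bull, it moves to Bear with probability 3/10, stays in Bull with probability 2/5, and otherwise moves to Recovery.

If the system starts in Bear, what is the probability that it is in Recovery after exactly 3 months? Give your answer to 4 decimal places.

Propagate the distribution vector 3 months from Bear.
After 0 months: (0.0000, 1.0000, 0.0000)
After 1 month: (0.4000, 0.3000, 0.3000)
After 2 months: (0.3700, 0.3400, 0.2900)
After 3 months: (0.3710, 0.3370, 0.2920)
P(in Recovery after 3 months) = 0.3710

0.3710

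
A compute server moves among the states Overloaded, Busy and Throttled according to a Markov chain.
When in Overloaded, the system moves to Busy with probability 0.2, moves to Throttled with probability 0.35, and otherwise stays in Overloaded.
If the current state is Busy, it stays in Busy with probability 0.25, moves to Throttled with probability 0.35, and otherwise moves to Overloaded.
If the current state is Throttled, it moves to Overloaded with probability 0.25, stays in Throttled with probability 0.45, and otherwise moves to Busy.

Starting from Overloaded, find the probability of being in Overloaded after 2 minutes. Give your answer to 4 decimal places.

Sum over the intermediate state after 1 minute:
P = P(Overloaded→Overloaded)·P(Overloaded→Overloaded) + P(Overloaded→Busy)·P(Busy→Overloaded) + P(Overloaded→Throttled)·P(Throttled→Overloaded)
  = 0.45×0.45 + 0.2×0.4 + 0.35×0.25
  = 0.2025 + 0.0800 + 0.0875 = 0.3700

0.3700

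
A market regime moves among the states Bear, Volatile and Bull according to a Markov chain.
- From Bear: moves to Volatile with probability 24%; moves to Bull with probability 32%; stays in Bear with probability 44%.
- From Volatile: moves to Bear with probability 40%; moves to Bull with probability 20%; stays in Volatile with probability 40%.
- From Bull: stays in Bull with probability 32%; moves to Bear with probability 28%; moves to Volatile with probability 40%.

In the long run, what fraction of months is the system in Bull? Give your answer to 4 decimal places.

0.2793

Let the stationary distribution be π with π = πP and π_1 + π_2 + π_3 = 1.
π_1 = 0.44·π_1 + 0.4·π_2 + 0.28·π_3
π_2 = 0.24·π_1 + 0.4·π_2 + 0.4·π_3
Solving with the normalization constraint gives π = (0.3818, 0.3389, 0.2793).
So the stationary probability of Bull is 0.2793.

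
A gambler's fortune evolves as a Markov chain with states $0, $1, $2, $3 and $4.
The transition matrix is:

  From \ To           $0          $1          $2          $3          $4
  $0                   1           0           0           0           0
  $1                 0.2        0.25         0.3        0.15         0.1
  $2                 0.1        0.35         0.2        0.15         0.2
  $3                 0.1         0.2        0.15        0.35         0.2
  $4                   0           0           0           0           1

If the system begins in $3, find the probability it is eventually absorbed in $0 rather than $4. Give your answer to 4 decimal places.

0.4138

Let h(s) be the probability of absorption at $0 starting from transient state s. Then h($0) = 1 and h($4) = 0. By first-step analysis:
h($1) = 0.2·1 + 0.25·h($1) + 0.3·h($2) + 0.15·h($3) + 0.1·0
h($2) = 0.1·1 + 0.35·h($1) + 0.2·h($2) + 0.15·h($3) + 0.2·0
h($3) = 0.1·1 + 0.2·h($1) + 0.15·h($2) + 0.35·h($3) + 0.2·0
Solving: h($1) = 0.5218, h($2) = 0.4309, h($3) = 0.4138.
Starting from $3, the probability is 0.4138.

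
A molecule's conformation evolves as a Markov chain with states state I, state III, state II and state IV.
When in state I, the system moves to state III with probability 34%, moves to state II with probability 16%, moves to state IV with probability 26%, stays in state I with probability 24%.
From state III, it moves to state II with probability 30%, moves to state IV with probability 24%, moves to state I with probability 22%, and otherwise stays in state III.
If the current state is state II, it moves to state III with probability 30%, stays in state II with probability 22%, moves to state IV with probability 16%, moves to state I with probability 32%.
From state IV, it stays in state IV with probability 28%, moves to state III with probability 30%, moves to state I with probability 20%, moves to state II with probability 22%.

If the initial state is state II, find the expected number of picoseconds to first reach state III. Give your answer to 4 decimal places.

Let t(s) be the expected number of picoseconds to first reach state III from state s, with t(state III) = 0. Conditioning on the first picosecond:
t(state I) = 1 + 0.24·t(state I) + 0.16·t(state II) + 0.26·t(state IV)
t(state II) = 1 + 0.32·t(state I) + 0.22·t(state II) + 0.16·t(state IV)
t(state IV) = 1 + 0.2·t(state I) + 0.22·t(state II) + 0.28·t(state IV)
Solving: t(state I) = 3.0988, t(state II) = 3.2164, t(state IV) = 3.2324.
Expected picoseconds from state II to state III: 3.2164.

3.2164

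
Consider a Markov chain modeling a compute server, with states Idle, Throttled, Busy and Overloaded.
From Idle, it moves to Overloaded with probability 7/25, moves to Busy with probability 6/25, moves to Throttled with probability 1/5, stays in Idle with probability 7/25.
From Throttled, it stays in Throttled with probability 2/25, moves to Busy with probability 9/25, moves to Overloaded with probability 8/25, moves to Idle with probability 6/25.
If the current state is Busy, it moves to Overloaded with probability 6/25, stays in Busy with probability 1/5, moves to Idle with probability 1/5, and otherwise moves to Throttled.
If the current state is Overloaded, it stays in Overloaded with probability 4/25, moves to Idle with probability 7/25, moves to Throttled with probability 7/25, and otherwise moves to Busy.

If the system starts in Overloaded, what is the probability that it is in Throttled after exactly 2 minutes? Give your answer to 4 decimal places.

0.2240

Propagate the distribution vector 2 minutes from Overloaded.
After 0 minutes: (0.0000, 0.0000, 0.0000, 1.0000)
After 1 minute: (0.2800, 0.2800, 0.2800, 0.1600)
After 2 minutes: (0.2464, 0.2240, 0.2688, 0.2608)
P(in Throttled after 2 minutes) = 0.2240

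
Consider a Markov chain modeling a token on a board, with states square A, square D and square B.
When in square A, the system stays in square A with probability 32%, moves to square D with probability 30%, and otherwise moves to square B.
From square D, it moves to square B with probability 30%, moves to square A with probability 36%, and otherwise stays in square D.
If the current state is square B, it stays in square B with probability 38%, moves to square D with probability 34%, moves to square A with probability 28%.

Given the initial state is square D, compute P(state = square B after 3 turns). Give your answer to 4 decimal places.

0.3540

Propagate the distribution vector 3 turns from square D.
After 0 turns: (0.0000, 1.0000, 0.0000)
After 1 turn: (0.3600, 0.3400, 0.3000)
After 2 turns: (0.3216, 0.3256, 0.3528)
After 3 turns: (0.3189, 0.3271, 0.3540)
P(in square B after 3 turns) = 0.3540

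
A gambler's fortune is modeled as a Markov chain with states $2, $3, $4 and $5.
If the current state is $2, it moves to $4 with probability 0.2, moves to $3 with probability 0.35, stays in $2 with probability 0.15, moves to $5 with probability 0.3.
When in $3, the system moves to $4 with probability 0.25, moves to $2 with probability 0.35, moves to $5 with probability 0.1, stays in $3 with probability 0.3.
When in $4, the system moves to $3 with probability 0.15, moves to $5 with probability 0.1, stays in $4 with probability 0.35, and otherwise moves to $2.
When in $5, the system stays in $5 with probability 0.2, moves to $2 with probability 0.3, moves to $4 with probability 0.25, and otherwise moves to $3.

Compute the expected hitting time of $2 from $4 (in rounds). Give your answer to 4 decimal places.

Let t(s) be the expected number of rounds to first reach $2 from state s, with t($2) = 0. Conditioning on the first round:
t($3) = 1 + 0.3·t($3) + 0.25·t($4) + 0.1·t($5)
t($4) = 1 + 0.15·t($3) + 0.35·t($4) + 0.1·t($5)
t($5) = 1 + 0.25·t($3) + 0.25·t($4) + 0.2·t($5)
Solving: t($3) = 2.7907, t($4) = 2.6357, t($5) = 2.9457.
Expected rounds from $4 to $2: 2.6357.

2.6357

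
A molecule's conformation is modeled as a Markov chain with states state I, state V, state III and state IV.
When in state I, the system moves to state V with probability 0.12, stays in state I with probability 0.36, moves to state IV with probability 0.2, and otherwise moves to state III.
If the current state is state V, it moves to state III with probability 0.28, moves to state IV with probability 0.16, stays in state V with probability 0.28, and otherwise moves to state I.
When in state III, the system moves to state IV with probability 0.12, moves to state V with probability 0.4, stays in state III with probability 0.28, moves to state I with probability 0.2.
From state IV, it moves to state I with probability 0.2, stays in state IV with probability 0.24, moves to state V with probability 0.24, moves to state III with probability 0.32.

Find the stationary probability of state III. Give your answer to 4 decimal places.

0.2974

Let the stationary distribution be π with π = πP and π_1 + π_2 + π_3 + π_4 = 1.
π_1 = 0.36·π_1 + 0.28·π_2 + 0.2·π_3 + 0.2·π_4
π_2 = 0.12·π_1 + 0.28·π_2 + 0.4·π_3 + 0.24·π_4
π_3 = 0.32·π_1 + 0.28·π_2 + 0.28·π_3 + 0.32·π_4
Solving with the normalization constraint gives π = (0.2635, 0.2666, 0.2974, 0.1724).
So the stationary probability of state III is 0.2974.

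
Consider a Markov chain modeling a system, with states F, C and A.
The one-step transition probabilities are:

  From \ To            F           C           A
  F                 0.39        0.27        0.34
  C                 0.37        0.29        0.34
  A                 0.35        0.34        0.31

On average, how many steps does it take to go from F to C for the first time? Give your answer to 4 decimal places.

Let t(s) be the expected number of steps to first reach C from state s, with t(C) = 0. Conditioning on the first step:
t(F) = 1 + 0.39·t(F) + 0.34·t(A)
t(A) = 1 + 0.35·t(F) + 0.31·t(A)
Solving: t(F) = 3.4117, t(A) = 3.1799.
Expected steps from F to C: 3.4117.

3.4117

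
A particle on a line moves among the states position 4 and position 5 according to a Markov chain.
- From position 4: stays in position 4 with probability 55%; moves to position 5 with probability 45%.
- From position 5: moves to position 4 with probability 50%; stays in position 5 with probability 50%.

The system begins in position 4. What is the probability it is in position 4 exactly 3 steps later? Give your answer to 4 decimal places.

Propagate the distribution vector 3 steps from position 4.
After 0 steps: (1.0000, 0.0000)
After 1 step: (0.5500, 0.4500)
After 2 steps: (0.5275, 0.4725)
After 3 steps: (0.5264, 0.4736)
P(in position 4 after 3 steps) = 0.5264

0.5264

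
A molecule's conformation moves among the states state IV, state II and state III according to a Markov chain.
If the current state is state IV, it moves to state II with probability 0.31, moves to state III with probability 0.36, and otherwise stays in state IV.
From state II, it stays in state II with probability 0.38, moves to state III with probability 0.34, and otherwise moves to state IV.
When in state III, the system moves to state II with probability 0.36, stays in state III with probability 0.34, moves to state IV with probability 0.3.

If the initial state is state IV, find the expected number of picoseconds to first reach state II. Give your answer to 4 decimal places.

Let t(s) be the expected number of picoseconds to first reach state II from state s, with t(state II) = 0. Conditioning on the first picosecond:
t(state IV) = 1 + 0.33·t(state IV) + 0.36·t(state III)
t(state III) = 1 + 0.3·t(state IV) + 0.34·t(state III)
Solving: t(state IV) = 3.0521, t(state III) = 2.9025.
Expected picoseconds from state IV to state II: 3.0521.

3.0521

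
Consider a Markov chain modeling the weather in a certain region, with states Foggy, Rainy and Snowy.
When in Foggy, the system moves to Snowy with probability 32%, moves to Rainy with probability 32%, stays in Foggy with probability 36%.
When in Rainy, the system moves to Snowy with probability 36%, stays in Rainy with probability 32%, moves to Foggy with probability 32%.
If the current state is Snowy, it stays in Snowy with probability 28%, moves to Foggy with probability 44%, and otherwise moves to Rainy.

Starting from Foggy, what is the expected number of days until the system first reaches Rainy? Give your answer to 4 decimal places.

3.2500

Let t(s) be the expected number of days to first reach Rainy from state s, with t(Rainy) = 0. Conditioning on the first day:
t(Foggy) = 1 + 0.36·t(Foggy) + 0.32·t(Snowy)
t(Snowy) = 1 + 0.44·t(Foggy) + 0.28·t(Snowy)
Solving: t(Foggy) = 3.2500, t(Snowy) = 3.3750.
Expected days from Foggy to Rainy: 3.2500.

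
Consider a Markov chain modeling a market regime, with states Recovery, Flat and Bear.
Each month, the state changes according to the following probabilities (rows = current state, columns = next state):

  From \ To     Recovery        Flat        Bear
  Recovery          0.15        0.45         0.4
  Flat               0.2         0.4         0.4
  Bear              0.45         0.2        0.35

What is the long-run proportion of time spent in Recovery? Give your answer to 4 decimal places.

0.2812

Let the stationary distribution be π with π = πP and π_1 + π_2 + π_3 = 1.
π_1 = 0.15·π_1 + 0.2·π_2 + 0.45·π_3
π_2 = 0.45·π_1 + 0.4·π_2 + 0.2·π_3
Solving with the normalization constraint gives π = (0.2812, 0.3379, 0.3810).
So the stationary probability of Recovery is 0.2812.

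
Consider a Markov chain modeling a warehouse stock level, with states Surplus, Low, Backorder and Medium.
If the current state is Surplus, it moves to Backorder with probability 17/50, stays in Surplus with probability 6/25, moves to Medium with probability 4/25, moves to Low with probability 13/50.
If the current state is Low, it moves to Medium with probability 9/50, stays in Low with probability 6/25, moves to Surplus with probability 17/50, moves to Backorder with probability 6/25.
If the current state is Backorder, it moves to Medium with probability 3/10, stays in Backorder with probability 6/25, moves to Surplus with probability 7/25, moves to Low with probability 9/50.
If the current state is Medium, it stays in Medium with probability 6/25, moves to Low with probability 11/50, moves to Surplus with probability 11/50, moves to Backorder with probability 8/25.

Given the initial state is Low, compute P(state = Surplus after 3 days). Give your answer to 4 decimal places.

Propagate the distribution vector 3 days from Low.
After 0 days: (0.0000, 1.0000, 0.0000, 0.0000)
After 1 day: (0.3400, 0.2400, 0.2400, 0.1800)
After 2 days: (0.2700, 0.2288, 0.2884, 0.2128)
After 3 days: (0.2702, 0.2238, 0.2840, 0.2220)
P(in Surplus after 3 days) = 0.2702

0.2702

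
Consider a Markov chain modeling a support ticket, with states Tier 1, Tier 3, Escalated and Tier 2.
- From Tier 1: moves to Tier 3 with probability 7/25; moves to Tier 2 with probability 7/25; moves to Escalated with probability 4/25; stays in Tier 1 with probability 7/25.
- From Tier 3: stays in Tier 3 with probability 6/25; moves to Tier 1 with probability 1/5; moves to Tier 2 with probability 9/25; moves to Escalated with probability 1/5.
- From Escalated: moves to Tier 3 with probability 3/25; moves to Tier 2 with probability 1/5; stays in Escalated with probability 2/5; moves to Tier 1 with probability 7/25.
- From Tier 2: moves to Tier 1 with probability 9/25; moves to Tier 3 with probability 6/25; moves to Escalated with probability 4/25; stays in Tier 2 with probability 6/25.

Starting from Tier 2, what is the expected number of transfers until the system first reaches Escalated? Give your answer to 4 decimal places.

5.8798

Let t(s) be the expected number of transfers to first reach Escalated from state s, with t(Escalated) = 0. Conditioning on the first transfer:
t(Tier 1) = 1 + 0.28·t(Tier 1) + 0.28·t(Tier 3) + 0.28·t(Tier 2)
t(Tier 3) = 1 + 0.2·t(Tier 1) + 0.24·t(Tier 3) + 0.36·t(Tier 2)
t(Tier 2) = 1 + 0.36·t(Tier 1) + 0.24·t(Tier 3) + 0.24·t(Tier 2)
Solving: t(Tier 1) = 5.8711, t(Tier 3) = 5.6460, t(Tier 2) = 5.8798.
Expected transfers from Tier 2 to Escalated: 5.8798.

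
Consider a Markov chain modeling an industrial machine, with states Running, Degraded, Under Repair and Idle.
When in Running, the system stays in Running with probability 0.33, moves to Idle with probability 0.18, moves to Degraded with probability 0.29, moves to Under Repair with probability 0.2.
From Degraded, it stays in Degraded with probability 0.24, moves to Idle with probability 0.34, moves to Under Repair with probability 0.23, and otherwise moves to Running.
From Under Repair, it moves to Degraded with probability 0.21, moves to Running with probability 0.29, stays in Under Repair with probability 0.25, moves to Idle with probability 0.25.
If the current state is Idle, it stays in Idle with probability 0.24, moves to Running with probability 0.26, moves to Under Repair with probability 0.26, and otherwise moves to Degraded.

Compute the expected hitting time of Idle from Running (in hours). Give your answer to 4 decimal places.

4.2224

Let t(s) be the expected number of hours to first reach Idle from state s, with t(Idle) = 0. Conditioning on the first hour:
t(Running) = 1 + 0.33·t(Running) + 0.29·t(Degraded) + 0.2·t(Under Repair)
t(Degraded) = 1 + 0.19·t(Running) + 0.24·t(Degraded) + 0.23·t(Under Repair)
t(Under Repair) = 1 + 0.29·t(Running) + 0.21·t(Degraded) + 0.25·t(Under Repair)
Solving: t(Running) = 4.2224, t(Degraded) = 3.5716, t(Under Repair) = 3.9660.
Expected hours from Running to Idle: 4.2224.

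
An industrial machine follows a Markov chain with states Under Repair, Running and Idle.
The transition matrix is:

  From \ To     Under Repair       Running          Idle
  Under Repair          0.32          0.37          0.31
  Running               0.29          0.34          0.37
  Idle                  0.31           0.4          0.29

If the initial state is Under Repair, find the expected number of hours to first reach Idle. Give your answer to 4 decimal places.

Let t(s) be the expected number of hours to first reach Idle from state s, with t(Idle) = 0. Conditioning on the first hour:
t(Under Repair) = 1 + 0.32·t(Under Repair) + 0.37·t(Running)
t(Running) = 1 + 0.29·t(Under Repair) + 0.34·t(Running)
Solving: t(Under Repair) = 3.0161, t(Running) = 2.8404.
Expected hours from Under Repair to Idle: 3.0161.

3.0161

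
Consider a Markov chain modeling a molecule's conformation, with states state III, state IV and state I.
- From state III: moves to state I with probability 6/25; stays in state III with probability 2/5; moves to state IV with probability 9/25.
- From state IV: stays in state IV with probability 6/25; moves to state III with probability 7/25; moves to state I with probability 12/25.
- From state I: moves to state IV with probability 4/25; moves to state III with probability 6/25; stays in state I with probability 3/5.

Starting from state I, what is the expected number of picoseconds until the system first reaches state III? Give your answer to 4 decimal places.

4.0493

Let t(s) be the expected number of picoseconds to first reach state III from state s, with t(state III) = 0. Conditioning on the first picosecond:
t(state IV) = 1 + 0.24·t(state IV) + 0.48·t(state I)
t(state I) = 1 + 0.16·t(state IV) + 0.6·t(state I)
Solving: t(state IV) = 3.8732, t(state I) = 4.0493.
Expected picoseconds from state I to state III: 4.0493.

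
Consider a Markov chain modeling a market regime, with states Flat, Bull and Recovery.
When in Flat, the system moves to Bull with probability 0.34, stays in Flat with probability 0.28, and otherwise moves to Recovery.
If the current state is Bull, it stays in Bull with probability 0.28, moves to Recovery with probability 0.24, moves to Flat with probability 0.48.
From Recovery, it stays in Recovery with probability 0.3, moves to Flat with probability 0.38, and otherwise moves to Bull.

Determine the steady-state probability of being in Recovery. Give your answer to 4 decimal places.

0.3110

Let the stationary distribution be π with π = πP and π_1 + π_2 + π_3 = 1.
π_1 = 0.28·π_1 + 0.48·π_2 + 0.38·π_3
π_2 = 0.34·π_1 + 0.28·π_2 + 0.32·π_3
Solving with the normalization constraint gives π = (0.3741, 0.3149, 0.3110).
So the stationary probability of Recovery is 0.3110.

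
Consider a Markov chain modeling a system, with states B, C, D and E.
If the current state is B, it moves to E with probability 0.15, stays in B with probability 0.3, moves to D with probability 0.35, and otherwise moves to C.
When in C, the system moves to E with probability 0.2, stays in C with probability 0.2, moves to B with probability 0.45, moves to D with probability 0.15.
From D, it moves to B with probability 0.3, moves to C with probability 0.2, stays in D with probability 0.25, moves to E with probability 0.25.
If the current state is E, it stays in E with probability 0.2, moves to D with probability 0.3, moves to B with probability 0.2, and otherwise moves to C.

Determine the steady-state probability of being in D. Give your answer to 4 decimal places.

0.2692

Let the stationary distribution be π with π = πP and π_1 + π_2 + π_3 + π_4 = 1.
π_1 = 0.3·π_1 + 0.45·π_2 + 0.3·π_3 + 0.2·π_4
π_2 = 0.2·π_1 + 0.2·π_2 + 0.2·π_3 + 0.3·π_4
π_3 = 0.35·π_1 + 0.15·π_2 + 0.25·π_3 + 0.3·π_4
Solving with the normalization constraint gives π = (0.3132, 0.2198, 0.2692, 0.1978).
So the stationary probability of D is 0.2692.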